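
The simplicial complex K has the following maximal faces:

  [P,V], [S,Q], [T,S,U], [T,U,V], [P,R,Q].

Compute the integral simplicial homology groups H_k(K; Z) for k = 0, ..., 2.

H_0 ≅ Z,  H_1 ≅ Z,  H_2 = 0.

We work with the vertex ordering P < Q < R < S < T < U < V. The simplices of K, each written with vertices in increasing order, are:

  0-simplices (7): P, Q, R, S, T, U, V
  1-simplices (10): PQ, PR, PV, QR, QS, ST, SU, TU, TV, UV
  2-simplices (3): PQR, STU, TUV

giving chain groups C_0 ≅ Z^7, C_1 ≅ Z^10, C_2 ≅ Z^3.

∂_1: C_1 → C_0 is given by ∂[p,q] = [q] − [p]. For instance
  ∂QS = S − Q.
The resulting 7×10 matrix has rank 6, and its Smith normal form has invariant factors (1,1,1,1,1,1).

∂_2: C_2 → C_1 sends each 2-simplex [p,q,r] to [q,r] − [p,r] + [p,q]. For instance
  ∂PQR = QR − PR + PQ,
  ∂STU = TU − SU + ST.
As a 10×3 matrix over Z this has rank 3, with invariant factors (1,1,1).

Reading off H_k = ker ∂_k / im ∂_{k+1}:

  H_0: rank C_0 − rank ∂_1 = 7 − 6 = 1, and the invariant factors of ∂_1 are all 1, so H_0 ≅ Z.
  H_1: rank ker ∂_1 − rank ∂_2 = (10 − 6) − 3 = 1, and the invariant factors of ∂_2 are all 1, so H_1 ≅ Z.
  H_2: rank ker ∂_2 − rank ∂_3 = (3 − 3) − 0 = 0, and there is no ∂_3, so H_2 ≅ 0.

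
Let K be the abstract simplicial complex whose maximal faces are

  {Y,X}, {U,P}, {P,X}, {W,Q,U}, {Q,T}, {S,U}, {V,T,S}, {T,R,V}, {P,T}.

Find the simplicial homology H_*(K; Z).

H_0 = Z,  H_1 = Z^2,  H_2 = 0.

Take the total order P < Q < R < S < T < U < V < W < X < Y on the vertex set. Then K (dimension 2) consists of the simplices:

  0-simplices (10): P, Q, R, S, T, U, V, W, X, Y
  1-simplices (14): PT, PU, PX, QT, QU, QW, RT, RV, ST, SU, SV, TV, UW, XY
  2-simplices (3): QUW, RTV, STV

so the chain groups are C_0 ≅ Z^10, C_1 ≅ Z^14, C_2 ≅ Z^3.

The boundary map ∂_1: C_1 → C_0 is given by ∂[p,q] = [q] − [p].
As a 10×14 matrix over Z this has rank 9, with invariant factors (1,1,1,1,1,1,1,1,1).

The boundary map ∂_2: C_2 → C_1 acts by ∂[p,q,r] = [q,r] − [p,r] + [p,q]. For instance
  ∂RTV = TV − RV + RT,
  ∂STV = TV − SV + ST.
The 14×3 boundary matrix has rank 3 and Smith normal form diag(1,1,1).

From H_k ≅ ker(∂_k) / im(∂_{k+1}) we obtain:

  H_0: rank C_0 − rank ∂_1 = 10 − 9 = 1, and the invariant factors of ∂_1 are all 1, so H_0 = Z.
  H_1: rank ker ∂_1 − rank ∂_2 = (14 − 9) − 3 = 2, and the invariant factors of ∂_2 are all 1, so H_1 = Z^2.
  H_2: rank ker ∂_2 − rank ∂_3 = (3 − 3) − 0 = 0, and there is no ∂_3, so H_2 = 0.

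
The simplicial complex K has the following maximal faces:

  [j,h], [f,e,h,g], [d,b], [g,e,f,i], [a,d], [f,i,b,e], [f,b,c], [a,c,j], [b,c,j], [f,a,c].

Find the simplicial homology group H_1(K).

H_1 ≅ Z^2.

K has 10 vertices, 22 edges, 14 triangles, 3 3-simplices.
rank ∂_1 = 9, rank ∂_2 = 11 ⇒ b_1 = 22 − 9 − 11 = 2; all invariant factors of ∂_2 are 1 so no torsion. So H_1 ≅ Z^2.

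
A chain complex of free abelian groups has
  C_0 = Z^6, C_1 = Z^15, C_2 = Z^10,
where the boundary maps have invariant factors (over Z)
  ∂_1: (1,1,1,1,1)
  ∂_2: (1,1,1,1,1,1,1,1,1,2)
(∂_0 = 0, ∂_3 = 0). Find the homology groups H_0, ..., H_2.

H_0: b_0 = 6 − 0 − 5 = 1; torsion from ∂_1 factors > 1: none. So H_0 = Z.
H_1: b_1 = 15 − 5 − 10 = 0; torsion from ∂_2 factors > 1: [2]. So H_1 = Z/2.
H_2: b_2 = 10 − 10 − 0 = 0; torsion from ∂_3 factors > 1: none. So H_2 = 0.

H_0 = Z,  H_1 = Z/2,  H_2 = 0.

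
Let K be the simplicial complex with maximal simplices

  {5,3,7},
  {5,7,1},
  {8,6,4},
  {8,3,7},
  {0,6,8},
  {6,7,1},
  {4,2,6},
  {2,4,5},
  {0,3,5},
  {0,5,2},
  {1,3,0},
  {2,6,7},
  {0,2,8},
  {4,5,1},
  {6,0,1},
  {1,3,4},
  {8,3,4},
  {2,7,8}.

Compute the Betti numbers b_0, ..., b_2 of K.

b_0 = 1, b_1 = 1, b_2 = 0.

Order the vertices as 0 < 1 < 2 < 3 < 4 < 5 < 6 < 7 < 8. Listing each simplex with vertices in this order, K has dimension 2 with simplices:

  0-simplices (9): [0], [1], [2], [3], [4], [5], [6], [7], [8]
  1-simplices (27): (27 of them)
  2-simplices (18): [0,1,3], [0,1,6], [0,2,5], [0,2,8], [0,3,5], [0,6,8], [1,3,4], [1,4,5], [1,5,7], [1,6,7], [2,4,5], [2,4,6], [2,6,7], [2,7,8], [3,4,8], [3,5,7], [3,7,8], [4,6,8]

Hence C_0 ≅ Z^9, C_1 ≅ Z^27, C_2 ≅ Z^18.

∂_1: C_1 → C_0 is given by ∂[p,q] = [q] − [p]. For instance
  ∂[0,6] = [6] − [0].
The 9×27 boundary matrix has rank 8 and Smith normal form diag(1,1,1,1,1,1,1,1).

Boundary ∂_2: C_2 → C_1 acts by ∂[p,q,r] = [q,r] − [p,r] + [p,q]. For instance
  ∂[0,2,5] = [2,5] − [0,5] + [0,2],
  ∂[0,2,8] = [2,8] − [0,8] + [0,2].
This gives a 27×18 integer matrix of rank 18; reducing to Smith normal form yields diagonal entries (1,1,1,1,1,1,1,1,1,1,1,1,1,1,1,1,1,2).

From H_k ≅ ker(∂_k) / im(∂_{k+1}) we obtain:

  H_0: rank C_0 − rank ∂_1 = 9 − 8 = 1, and the invariant factors of ∂_1 are all 1, so H_0 ≅ Z.
  H_1: rank ker ∂_1 − rank ∂_2 = (27 − 8) − 18 = 1, and ∂_2 has invariant factor 2 > 1, so H_1 ≅ Z ⊕ Z_2.
  H_2: rank ker ∂_2 − rank ∂_3 = (18 − 18) − 0 = 0, and there is no ∂_3, so H_2 ≅ 0.

Hence the Betti numbers are b_0 = 1, b_1 = 1, b_2 = 0.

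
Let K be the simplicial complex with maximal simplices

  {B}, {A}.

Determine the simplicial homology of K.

H_0 = Z^2.

K has 2 vertices.
rank ∂_0 = 0, rank ∂_1 = 0 ⇒ b_0 = 2 − 0 − 0 = 2. So H_0 ≅ Z^2.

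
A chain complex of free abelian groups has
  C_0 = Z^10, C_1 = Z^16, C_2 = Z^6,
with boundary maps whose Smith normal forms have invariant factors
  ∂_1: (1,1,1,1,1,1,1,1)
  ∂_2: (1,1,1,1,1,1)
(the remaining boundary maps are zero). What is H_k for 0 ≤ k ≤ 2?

H_0: b_0 = 10 − 0 − 8 = 2; torsion from ∂_1 factors > 1: none. So H_0 = Z^2.
H_1: b_1 = 16 − 8 − 6 = 2; torsion from ∂_2 factors > 1: none. So H_1 = Z^2.
H_2: b_2 = 6 − 6 − 0 = 0; torsion from ∂_3 factors > 1: none. So H_2 = 0.

H_0 = Z^2,  H_1 = Z^2,  H_2 = 0.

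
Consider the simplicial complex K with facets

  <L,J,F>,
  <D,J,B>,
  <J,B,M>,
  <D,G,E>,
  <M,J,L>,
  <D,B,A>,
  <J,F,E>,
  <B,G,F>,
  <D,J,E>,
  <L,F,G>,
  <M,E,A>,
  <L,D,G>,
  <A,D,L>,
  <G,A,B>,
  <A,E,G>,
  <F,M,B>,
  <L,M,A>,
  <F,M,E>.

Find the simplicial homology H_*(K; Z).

Take the total order A < B < D < E < F < G < J < L < M on the vertex set. Then K (dimension 2) consists of the simplices:

  0-simplices (9): A, B, D, E, F, G, J, L, M
  1-simplices (27): AB, AD, AE, AG, AL, AM, BD, BF, BG, BJ, BM, DE, DG, DJ, DL, EF, EG, EJ, EM, FG, FJ, FL, FM, GL, JL, JM, LM
  2-simplices (18): ABD, ABG, ADL, AEG, AEM, ALM, BDJ, BFG, BFM, BJM, DEG, DEJ, DGL, EFJ, EFM, FGL, FJL, JLM

giving chain groups C_0 ≅ Z^9, C_1 ≅ Z^27, C_2 ≅ Z^18.

∂_1: C_1 → C_0 maps an edge to its endpoints' difference, ∂[p,q] = q − p. For instance
  ∂BD = D − B.
The 9×27 boundary matrix has rank 8 and Smith normal form diag(1,1,1,1,1,1,1,1).

∂_2: C_2 → C_1 acts by ∂[p,q,r] = [q,r] − [p,r] + [p,q]. For instance
  ∂ABG = BG − AG + AB,
  ∂AEM = EM − AM + AE.
The 27×18 boundary matrix has rank 18 and Smith normal form diag(1,1,1,1,1,1,1,1,1,1,1,1,1,1,1,1,1,2).

Reading off H_k = ker ∂_k / im ∂_{k+1}:

  H_0: rank C_0 − rank ∂_1 = 9 − 8 = 1, and the invariant factors of ∂_1 are all 1, so H_0 ≅ Z.
  H_1: rank ker ∂_1 − rank ∂_2 = (27 − 8) − 18 = 1, and ∂_2 has invariant factor 2 > 1, so H_1 ≅ Z ⊕ Z/2Z.
  H_2: rank ker ∂_2 − rank ∂_3 = (18 − 18) − 0 = 0, and there is no ∂_3, so H_2 ≅ 0.

H_0 = Z,  H_1 = Z ⊕ Z/2Z,  H_2 = 0.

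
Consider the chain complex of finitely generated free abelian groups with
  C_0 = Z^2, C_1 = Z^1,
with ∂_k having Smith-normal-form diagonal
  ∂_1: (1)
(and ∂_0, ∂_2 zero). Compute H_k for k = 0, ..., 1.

H_0: b_0 = 2 − 0 − 1 = 1; torsion from ∂_1 factors > 1: none. So H_0 = Z.
H_1: b_1 = 1 − 1 − 0 = 0; torsion from ∂_2 factors > 1: none. So H_1 = 0.

H_0 = Z,  H_1 = 0.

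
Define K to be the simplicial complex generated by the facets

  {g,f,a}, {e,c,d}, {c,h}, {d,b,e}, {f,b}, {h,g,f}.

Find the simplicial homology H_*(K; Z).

H_0 ≅ Z,  H_1 ≅ Z,  H_2 = 0.

Fix the vertex order a < b < c < d < e < f < g < h and write every simplex with vertices in increasing order. Then dim K = 2 and the simplices of K are:

  0-simplices (8): a, b, c, d, e, f, g, h
  1-simplices (12): af, ag, bd, be, bf, cd, ce, ch, de, fg, fh, gh
  2-simplices (4): afg, bde, cde, fgh

giving chain groups C_0 ≅ Z^8, C_1 ≅ Z^12, C_2 ≅ Z^4.

The boundary map ∂_1: C_1 → C_0 sends each edge [p,q] (with p < q) to q − p. For instance
  ∂cd = d − c.
This gives a 8×12 integer matrix of rank 7; reducing to Smith normal form yields diagonal entries (1,1,1,1,1,1,1).

The boundary map ∂_2: C_2 → C_1 maps a triangle to the signed sum of its edges. For instance
  ∂bde = de − be + bd,
  ∂afg = fg − ag + af.
As a 12×4 matrix over Z this has rank 4, with invariant factors (1,1,1,1).

Now H_k = ker ∂_k / im ∂_{k+1}, so:

  H_0: rank C_0 − rank ∂_1 = 8 − 7 = 1, and the invariant factors of ∂_1 are all 1, so H_0 ≅ Z.
  H_1: rank ker ∂_1 − rank ∂_2 = (12 − 7) − 4 = 1, and the invariant factors of ∂_2 are all 1, so H_1 ≅ Z.
  H_2: rank ker ∂_2 − rank ∂_3 = (4 − 4) − 0 = 0, and there is no ∂_3, so H_2 ≅ 0.

As a check, the Euler characteristic is 8 − 12 + 4 = 0, which agrees with 1 − 1 + 0 = 0.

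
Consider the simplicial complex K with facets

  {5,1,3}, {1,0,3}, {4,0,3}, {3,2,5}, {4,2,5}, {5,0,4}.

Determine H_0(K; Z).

Take the total order 0 < 1 < 2 < 3 < 4 < 5 on the vertex set. Then K (dimension 2) consists of the simplices:

  0-simplices (6): [0], [1], [2], [3], [4], [5]
  1-simplices (12): [0,1], [0,3], [0,4], [0,5], [1,3], [1,5], [2,3], [2,4], [2,5], [3,4], [3,5], [4,5]
  2-simplices (6): [0,1,3], [0,3,4], [0,4,5], [1,3,5], [2,3,5], [2,4,5]

so the chain groups are C_0 ≅ Z^6, C_1 ≅ Z^12, C_2 ≅ Z^6.

Boundary ∂_1: C_1 → C_0 sends each edge [p,q] (with p < q) to q − p. For instance
  ∂[0,1] = [1] − [0].
This gives a 6×12 integer matrix of rank 5; reducing to Smith normal form yields diagonal entries (1,1,1,1,1).

The boundary map ∂_2: C_2 → C_1 sends each 2-simplex [p,q,r] to [q,r] − [p,r] + [p,q]. For instance
  ∂[0,3,4] = [3,4] − [0,4] + [0,3],
  ∂[2,3,5] = [3,5] − [2,5] + [2,3].
The resulting 12×6 matrix has rank 6, and its Smith normal form has invariant factors (1,1,1,1,1,1).

From H_k ≅ ker(∂_k) / im(∂_{k+1}) we obtain:

  H_0: rank C_0 − rank ∂_1 = 6 − 5 = 1, and the invariant factors of ∂_1 are all 1, so H_0 = Z.

H_0 ≅ Z.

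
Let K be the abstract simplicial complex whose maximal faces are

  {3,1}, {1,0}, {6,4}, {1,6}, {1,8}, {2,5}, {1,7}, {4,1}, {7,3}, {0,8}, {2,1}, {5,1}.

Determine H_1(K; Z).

H_1 ≅ Z^4.

Fix the vertex order 0 < 1 < 2 < 3 < 4 < 5 < 6 < 7 < 8 and write every simplex with vertices in increasing order. Then dim K = 1 and the simplices of K are:

  0-simplices (9): [0], [1], [2], [3], [4], [5], [6], [7], [8]
  1-simplices (12): [0,1], [0,8], [1,2], [1,3], [1,4], [1,5], [1,6], [1,7], [1,8], [2,5], [3,7], [4,6]

so the chain groups are C_0 ≅ Z^9, C_1 ≅ Z^12.

The boundary map ∂_1: C_1 → C_0 maps an edge to its endpoints' difference, ∂[p,q] = q − p. For instance
  ∂[0,8] = [8] − [0].
This gives a 9×12 integer matrix of rank 8; reducing to Smith normal form yields diagonal entries (1,1,1,1,1,1,1,1).

Now H_k = ker ∂_k / im ∂_{k+1}, so:

  H_1: rank ker ∂_1 − rank ∂_2 = (12 − 8) − 0 = 4, and there is no ∂_2, so H_1 = Z^4.

(K is a triangulation of a wedge of 4 circles.)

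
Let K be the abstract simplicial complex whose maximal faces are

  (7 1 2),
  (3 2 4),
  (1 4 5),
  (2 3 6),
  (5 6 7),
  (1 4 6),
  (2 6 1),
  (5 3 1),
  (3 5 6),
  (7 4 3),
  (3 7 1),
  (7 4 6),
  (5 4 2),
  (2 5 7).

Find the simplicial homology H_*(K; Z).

H_0 ≅ Z,  H_1 ≅ Z^2,  H_2 ≅ Z.

K has 7 vertices, 21 edges, 14 triangles.
rank ∂_0 = 0, rank ∂_1 = 6 ⇒ b_0 = 7 − 0 − 6 = 1; all invariant factors of ∂_1 are 1 so no torsion. So H_0 ≅ Z.
rank ∂_1 = 6, rank ∂_2 = 13 ⇒ b_1 = 21 − 6 − 13 = 2; all invariant factors of ∂_2 are 1 so no torsion. So H_1 ≅ Z^2.
rank ∂_2 = 13, rank ∂_3 = 0 ⇒ b_2 = 14 − 13 − 0 = 1. So H_2 ≅ Z.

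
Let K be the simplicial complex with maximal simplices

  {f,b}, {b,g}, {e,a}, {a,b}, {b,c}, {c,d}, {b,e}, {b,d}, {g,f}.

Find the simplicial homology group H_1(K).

Order the vertices as a < b < c < d < e < f < g. Listing each simplex with vertices in this order, K has dimension 1 with simplices:

  0-simplices (7): a, b, c, d, e, f, g
  1-simplices (9): ab, ae, bc, bd, be, bf, bg, cd, fg

giving chain groups C_0 ≅ Z^7, C_1 ≅ Z^9.

Boundary ∂_1: C_1 → C_0 maps an edge to its endpoints' difference, ∂[p,q] = q − p. For instance
  ∂ab = b − a.
The resulting 7×9 matrix has rank 6, and its Smith normal form has invariant factors (1,1,1,1,1,1).

Computing H_k = (kernel of ∂_k) / (image of ∂_{k+1}):

  H_1: rank ker ∂_1 − rank ∂_2 = (9 − 6) − 0 = 3, and there is no ∂_2, so H_1 = Z^3.

H_1 ≅ Z^3.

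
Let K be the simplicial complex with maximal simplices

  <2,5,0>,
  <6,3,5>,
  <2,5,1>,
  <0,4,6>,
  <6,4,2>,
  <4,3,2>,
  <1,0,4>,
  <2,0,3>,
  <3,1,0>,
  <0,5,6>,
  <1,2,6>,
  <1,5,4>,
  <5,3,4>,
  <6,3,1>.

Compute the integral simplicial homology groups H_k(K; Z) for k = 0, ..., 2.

H_0 ≅ Z,  H_1 ≅ Z^2,  H_2 ≅ Z.

We work with the vertex ordering 0 < 1 < 2 < 3 < 4 < 5 < 6. The simplices of K, each written with vertices in increasing order, are:

  0-simplices (7): [0], [1], [2], [3], [4], [5], [6]
  1-simplices (21): [0,1], [0,2], [0,3], [0,4], [0,5], [0,6], [1,2], [1,3], [1,4], [1,5], [1,6], [2,3], [2,4], [2,5], [2,6], [3,4], [3,5], [3,6], [4,5], [4,6], [5,6]
  2-simplices (14): [0,1,3], [0,1,4], [0,2,3], [0,2,5], [0,4,6], [0,5,6], [1,2,5], [1,2,6], [1,3,6], [1,4,5], [2,3,4], [2,4,6], [3,4,5], [3,5,6]

Hence C_0 ≅ Z^7, C_1 ≅ Z^21, C_2 ≅ Z^14.

∂_1: C_1 → C_0 maps an edge to its endpoints' difference, ∂[p,q] = q − p.
This gives a 7×21 integer matrix of rank 6; reducing to Smith normal form yields diagonal entries (1,1,1,1,1,1).

∂_2: C_2 → C_1 maps a triangle to the signed sum of its edges. For instance
  ∂[0,2,3] = [2,3] − [0,3] + [0,2],
  ∂[3,5,6] = [5,6] − [3,6] + [3,5].
This gives a 21×14 integer matrix of rank 13; reducing to Smith normal form yields diagonal entries (1,1,1,1,1,1,1,1,1,1,1,1,1).

Reading off H_k = ker ∂_k / im ∂_{k+1}:

  H_0: rank C_0 − rank ∂_1 = 7 − 6 = 1, and the invariant factors of ∂_1 are all 1, so H_0 = Z.
  H_1: rank ker ∂_1 − rank ∂_2 = (21 − 6) − 13 = 2, and the invariant factors of ∂_2 are all 1, so H_1 = Z^2.
  H_2: rank ker ∂_2 − rank ∂_3 = (14 − 13) − 0 = 1, and there is no ∂_3, so H_2 = Z.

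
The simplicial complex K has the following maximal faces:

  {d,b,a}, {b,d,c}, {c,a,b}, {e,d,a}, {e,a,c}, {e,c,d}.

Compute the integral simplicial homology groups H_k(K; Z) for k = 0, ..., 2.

H_0 ≅ Z,  H_1 = 0,  H_2 ≅ Z.

Order the vertices as a < b < c < d < e. Listing each simplex with vertices in this order, K has dimension 2 with simplices:

  0-simplices (5): a, b, c, d, e
  1-simplices (9): ab, ac, ad, ae, bc, bd, cd, ce, de
  2-simplices (6): abc, abd, ace, ade, bcd, cde

Hence C_0 ≅ Z^5, C_1 ≅ Z^9, C_2 ≅ Z^6.

The boundary map ∂_1: C_1 → C_0 maps an edge to its endpoints' difference, ∂[p,q] = q − p. For instance
  ∂bc = c − b.
The resulting 5×9 matrix has rank 4, and its Smith normal form has invariant factors (1,1,1,1).

Boundary ∂_2: C_2 → C_1 sends each 2-simplex [p,q,r] to [q,r] − [p,r] + [p,q]. For instance
  ∂ace = ce − ae + ac,
  ∂ade = de − ae + ad.
The 9×6 boundary matrix has rank 5 and Smith normal form diag(1,1,1,1,1).

From H_k ≅ ker(∂_k) / im(∂_{k+1}) we obtain:

  H_0: rank C_0 − rank ∂_1 = 5 − 4 = 1, and the invariant factors of ∂_1 are all 1, so H_0 = Z.
  H_1: rank ker ∂_1 − rank ∂_2 = (9 − 4) − 5 = 0, and the invariant factors of ∂_2 are all 1, so H_1 = 0.
  H_2: rank ker ∂_2 − rank ∂_3 = (6 − 5) − 0 = 1, and there is no ∂_3, so H_2 = Z.

As a check, the Euler characteristic is 5 − 9 + 6 = 2, which agrees with 1 − 0 + 1 = 2.
(K is a triangulation of the 2-sphere S^2.)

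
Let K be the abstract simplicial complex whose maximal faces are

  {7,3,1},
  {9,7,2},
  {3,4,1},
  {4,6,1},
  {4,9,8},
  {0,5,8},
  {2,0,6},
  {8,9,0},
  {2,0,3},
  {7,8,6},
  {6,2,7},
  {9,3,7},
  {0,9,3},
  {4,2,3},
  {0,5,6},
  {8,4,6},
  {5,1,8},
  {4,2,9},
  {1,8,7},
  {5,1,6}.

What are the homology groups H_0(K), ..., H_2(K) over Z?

H_0 ≅ Z,  H_1 ≅ Z ⊕ Z/2,  H_2 = 0.

K has 10 vertices, 30 edges, 20 triangles.
rank ∂_0 = 0, rank ∂_1 = 9 ⇒ b_0 = 10 − 0 − 9 = 1; all invariant factors of ∂_1 are 1 so no torsion. So H_0 ≅ Z.
rank ∂_1 = 9, rank ∂_2 = 20 ⇒ b_1 = 30 − 9 − 20 = 1; ∂_2 has invariant factor(s) [2] giving torsion. So H_1 ≅ Z ⊕ Z/2.
rank ∂_2 = 20, rank ∂_3 = 0 ⇒ b_2 = 20 − 20 − 0 = 0. So H_2 ≅ 0.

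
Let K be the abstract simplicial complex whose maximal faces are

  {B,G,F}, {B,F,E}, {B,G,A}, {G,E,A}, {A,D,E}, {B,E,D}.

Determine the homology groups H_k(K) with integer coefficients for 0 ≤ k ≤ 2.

Order the vertices as A < B < D < E < F < G. Listing each simplex with vertices in this order, K has dimension 2 with simplices:

  0-simplices (6): A, B, D, E, F, G
  1-simplices (12): AB, AD, AE, AG, BD, BE, BF, BG, DE, EF, EG, FG
  2-simplices (6): ABG, ADE, AEG, BDE, BEF, BFG

so the chain groups are C_0 ≅ Z^6, C_1 ≅ Z^12, C_2 ≅ Z^6.

The boundary map ∂_1: C_1 → C_0 maps an edge to its endpoints' difference, ∂[p,q] = q − p.
As a 6×12 matrix over Z this has rank 5, with invariant factors (1,1,1,1,1).

∂_2: C_2 → C_1 maps a triangle to the signed sum of its edges. For instance
  ∂AEG = EG − AG + AE,
  ∂BEF = EF − BF + BE.
This gives a 12×6 integer matrix of rank 6; reducing to Smith normal form yields diagonal entries (1,1,1,1,1,1).

Reading off H_k = ker ∂_k / im ∂_{k+1}:

  H_0: rank C_0 − rank ∂_1 = 6 − 5 = 1, and the invariant factors of ∂_1 are all 1, so H_0 = Z.
  H_1: rank ker ∂_1 − rank ∂_2 = (12 − 5) − 6 = 1, and the invariant factors of ∂_2 are all 1, so H_1 = Z.
  H_2: rank ker ∂_2 − rank ∂_3 = (6 − 6) − 0 = 0, and there is no ∂_3, so H_2 = 0.

H_0 ≅ Z,  H_1 ≅ Z,  H_2 = 0.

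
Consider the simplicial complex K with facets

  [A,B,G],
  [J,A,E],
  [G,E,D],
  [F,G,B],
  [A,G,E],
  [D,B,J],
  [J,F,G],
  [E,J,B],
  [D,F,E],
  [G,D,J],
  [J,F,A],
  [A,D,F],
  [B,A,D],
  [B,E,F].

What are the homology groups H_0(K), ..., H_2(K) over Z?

Take the total order A < B < D < E < F < G < J on the vertex set. Then K (dimension 2) consists of the simplices:

  0-simplices (7): A, B, D, E, F, G, J
  1-simplices (21): AB, AD, AE, AF, AG, AJ, BD, BE, BF, BG, BJ, DE, DF, DG, DJ, EF, EG, EJ, FG, FJ, GJ
  2-simplices (14): ABD, ABG, ADF, AEG, AEJ, AFJ, BDJ, BEF, BEJ, BFG, DEF, DEG, DGJ, FGJ

so the chain groups are C_0 ≅ Z^7, C_1 ≅ Z^21, C_2 ≅ Z^14.

Boundary ∂_1: C_1 → C_0 maps an edge to its endpoints' difference, ∂[p,q] = q − p. For instance
  ∂GJ = J − G.
As a 7×21 matrix over Z this has rank 6, with invariant factors (1,1,1,1,1,1).

Boundary ∂_2: C_2 → C_1 maps a triangle to the signed sum of its edges. For instance
  ∂BEF = EF − BF + BE,
  ∂ABG = BG − AG + AB.
The resulting 21×14 matrix has rank 13, and its Smith normal form has invariant factors (1,1,1,1,1,1,1,1,1,1,1,1,1).

From H_k ≅ ker(∂_k) / im(∂_{k+1}) we obtain:

  H_0: rank C_0 − rank ∂_1 = 7 − 6 = 1, and the invariant factors of ∂_1 are all 1, so H_0 = Z.
  H_1: rank ker ∂_1 − rank ∂_2 = (21 − 6) − 13 = 2, and the invariant factors of ∂_2 are all 1, so H_1 = Z^2.
  H_2: rank ker ∂_2 − rank ∂_3 = (14 − 13) − 0 = 1, and there is no ∂_3, so H_2 = Z.

As a check, the Euler characteristic is 7 − 21 + 14 = 0, which agrees with 1 − 2 + 1 = 0.

H_0 ≅ Z,  H_1 ≅ Z^2,  H_2 ≅ Z.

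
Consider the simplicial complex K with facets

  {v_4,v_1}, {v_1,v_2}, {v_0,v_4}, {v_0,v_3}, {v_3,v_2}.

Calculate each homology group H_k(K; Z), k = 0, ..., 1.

K has 5 vertices, 5 edges.
rank ∂_0 = 0, rank ∂_1 = 4 ⇒ b_0 = 5 − 0 − 4 = 1; all invariant factors of ∂_1 are 1 so no torsion. So H_0 = Z.
rank ∂_1 = 4, rank ∂_2 = 0 ⇒ b_1 = 5 − 4 − 0 = 1. So H_1 = Z.

H_0 ≅ Z,  H_1 ≅ Z.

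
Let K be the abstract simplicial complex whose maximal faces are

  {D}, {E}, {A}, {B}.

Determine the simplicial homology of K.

H_0 ≅ Z^4.

Fix the vertex order A < B < D < E and write every simplex with vertices in increasing order. Then dim K = 0 and the simplices of K are:

  0-simplices (4): A, B, D, E

so the chain groups are C_0 ≅ Z^4.

Computing H_k = (kernel of ∂_k) / (image of ∂_{k+1}):

  H_0: rank C_0 − rank ∂_1 = 4 − 0 = 4, and there is no ∂_1, so H_0 ≅ Z^4.

(K is a triangulation of a set of 4 points.)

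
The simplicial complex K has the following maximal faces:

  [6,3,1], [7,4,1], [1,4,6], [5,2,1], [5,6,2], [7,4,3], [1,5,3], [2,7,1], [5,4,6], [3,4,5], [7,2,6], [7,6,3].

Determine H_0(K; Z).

Order the vertices as 1 < 2 < 3 < 4 < 5 < 6 < 7. Listing each simplex with vertices in this order, K has dimension 2 with simplices:

  0-simplices (7): [1], [2], [3], [4], [5], [6], [7]
  1-simplices (18): [1,2], [1,3], [1,4], [1,5], [1,6], [1,7], [2,5], [2,6], [2,7], [3,4], [3,5], [3,6], [3,7], [4,5], [4,6], [4,7], [5,6], [6,7]
  2-simplices (12): [1,2,5], [1,2,7], [1,3,5], [1,3,6], [1,4,6], [1,4,7], [2,5,6], [2,6,7], [3,4,5], [3,4,7], [3,6,7], [4,5,6]

so the chain groups are C_0 ≅ Z^7, C_1 ≅ Z^18, C_2 ≅ Z^12.

∂_1: C_1 → C_0 is given by ∂[p,q] = [q] − [p].
As a 7×18 matrix over Z this has rank 6, with invariant factors (1,1,1,1,1,1).

Boundary ∂_2: C_2 → C_1 sends each 2-simplex [p,q,r] to [q,r] − [p,r] + [p,q]. For instance
  ∂[2,5,6] = [5,6] − [2,6] + [2,5],
  ∂[1,4,7] = [4,7] − [1,7] + [1,4].
The resulting 18×12 matrix has rank 12, and its Smith normal form has invariant factors (1,1,1,1,1,1,1,1,1,1,1,2).

Computing H_k = (kernel of ∂_k) / (image of ∂_{k+1}):

  H_0: rank C_0 − rank ∂_1 = 7 − 6 = 1, and the invariant factors of ∂_1 are all 1, so H_0 = Z.

(K is a triangulation of the real projective plane RP^2.)

H_0 ≅ Z.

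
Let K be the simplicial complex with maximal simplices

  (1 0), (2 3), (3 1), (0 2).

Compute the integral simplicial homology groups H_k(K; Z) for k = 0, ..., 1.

Take the total order 0 < 1 < 2 < 3 on the vertex set. Then K (dimension 1) consists of the simplices:

  0-simplices (4): [0], [1], [2], [3]
  1-simplices (4): [0,1], [0,2], [1,3], [2,3]

so the chain groups are C_0 ≅ Z^4, C_1 ≅ Z^4.

Boundary ∂_1: C_1 → C_0 maps an edge to its endpoints' difference, ∂[p,q] = q − p. For instance
  ∂[0,1] = [1] − [0].
The 4×4 boundary matrix has rank 3 and Smith normal form diag(1,1,1).

From H_k ≅ ker(∂_k) / im(∂_{k+1}) we obtain:

  H_0: rank C_0 − rank ∂_1 = 4 − 3 = 1, and the invariant factors of ∂_1 are all 1, so H_0 = Z.
  H_1: rank ker ∂_1 − rank ∂_2 = (4 − 3) − 0 = 1, and there is no ∂_2, so H_1 = Z.

H_0 ≅ Z,  H_1 ≅ Z.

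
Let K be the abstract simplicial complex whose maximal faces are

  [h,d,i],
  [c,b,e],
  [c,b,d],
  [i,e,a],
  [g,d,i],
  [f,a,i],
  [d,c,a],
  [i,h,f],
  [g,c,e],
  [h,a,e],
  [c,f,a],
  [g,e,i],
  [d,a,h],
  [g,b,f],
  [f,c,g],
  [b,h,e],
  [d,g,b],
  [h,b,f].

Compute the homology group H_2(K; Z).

K has 9 vertices, 27 edges, 18 triangles.
rank ∂_2 = 18, rank ∂_3 = 0 ⇒ b_2 = 18 − 18 − 0 = 0. So H_2 ≅ 0.

H_2 = 0.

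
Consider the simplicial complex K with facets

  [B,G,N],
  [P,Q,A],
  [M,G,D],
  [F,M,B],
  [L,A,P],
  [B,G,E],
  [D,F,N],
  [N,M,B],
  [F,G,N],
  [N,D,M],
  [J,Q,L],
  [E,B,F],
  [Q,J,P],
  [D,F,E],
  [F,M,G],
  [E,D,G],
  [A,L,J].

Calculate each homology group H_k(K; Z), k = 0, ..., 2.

Order the vertices as A < B < D < E < F < G < J < L < M < N < P < Q. Listing each simplex with vertices in this order, K has dimension 2 with simplices:

  0-simplices (12): A, B, D, E, F, G, J, L, M, N, P, Q
  1-simplices (28): AJ, AL, AP, AQ, BE, BF, BG, BM, BN, DE, DF, DG, DM, DN, EF, EG, FG, FM, FN, GM, GN, JL, JP, JQ, LP, LQ, MN, PQ
  2-simplices (17): AJL, ALP, APQ, BEF, BEG, BFM, BGN, BMN, DEF, DEG, DFN, DGM, DMN, FGM, FGN, JLQ, JPQ

giving chain groups C_0 ≅ Z^12, C_1 ≅ Z^28, C_2 ≅ Z^17.

The boundary map ∂_1: C_1 → C_0 maps an edge to its endpoints' difference, ∂[p,q] = q − p. For instance
  ∂DF = F − D.
As a 12×28 matrix over Z this has rank 10, with invariant factors (1,1,1,1,1,1,1,1,1,1).

∂_2: C_2 → C_1 acts by ∂[p,q,r] = [q,r] − [p,r] + [p,q]. For instance
  ∂BEF = EF − BF + BE,
  ∂APQ = PQ − AQ + AP.
As a 28×17 matrix over Z this has rank 17, with invariant factors (1,1,1,1,1,1,1,1,1,1,1,1,1,1,1,1,2).

Now H_k = ker ∂_k / im ∂_{k+1}, so:

  H_0: rank C_0 − rank ∂_1 = 12 − 10 = 2, and the invariant factors of ∂_1 are all 1, so H_0 = Z^2.
  H_1: rank ker ∂_1 − rank ∂_2 = (28 − 10) − 17 = 1, and ∂_2 has invariant factor 2 > 1, so H_1 = Z × Z/2.
  H_2: rank ker ∂_2 − rank ∂_3 = (17 − 17) − 0 = 0, and there is no ∂_3, so H_2 = 0.

H_0 ≅ Z^2,  H_1 ≅ Z × Z/2,  H_2 = 0.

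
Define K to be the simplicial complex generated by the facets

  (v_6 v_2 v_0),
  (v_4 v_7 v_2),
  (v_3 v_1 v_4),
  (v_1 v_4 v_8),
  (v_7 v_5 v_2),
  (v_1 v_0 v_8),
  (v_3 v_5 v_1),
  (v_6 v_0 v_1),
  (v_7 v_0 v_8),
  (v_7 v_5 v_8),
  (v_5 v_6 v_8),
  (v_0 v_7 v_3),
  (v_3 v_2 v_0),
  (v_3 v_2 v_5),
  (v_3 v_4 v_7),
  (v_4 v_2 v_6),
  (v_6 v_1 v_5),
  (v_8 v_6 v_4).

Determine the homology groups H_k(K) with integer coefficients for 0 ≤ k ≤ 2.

H_0 = Z,  H_1 = Z ⊕ Z_2,  H_2 = 0.

K has 9 vertices, 27 edges, 18 triangles.
rank ∂_0 = 0, rank ∂_1 = 8 ⇒ b_0 = 9 − 0 − 8 = 1; all invariant factors of ∂_1 are 1 so no torsion. So H_0 ≅ Z.
rank ∂_1 = 8, rank ∂_2 = 18 ⇒ b_1 = 27 − 8 − 18 = 1; ∂_2 has invariant factor(s) [2] giving torsion. So H_1 ≅ Z ⊕ Z_2.
rank ∂_2 = 18, rank ∂_3 = 0 ⇒ b_2 = 18 − 18 − 0 = 0. So H_2 ≅ 0.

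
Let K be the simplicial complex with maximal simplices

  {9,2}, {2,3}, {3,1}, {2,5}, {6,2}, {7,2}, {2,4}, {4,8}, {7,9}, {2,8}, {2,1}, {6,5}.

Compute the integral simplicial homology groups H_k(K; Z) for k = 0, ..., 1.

Fix the vertex order 1 < 2 < 3 < 4 < 5 < 6 < 7 < 8 < 9 and write every simplex with vertices in increasing order. Then dim K = 1 and the simplices of K are:

  0-simplices (9): [1], [2], [3], [4], [5], [6], [7], [8], [9]
  1-simplices (12): [1,2], [1,3], [2,3], [2,4], [2,5], [2,6], [2,7], [2,8], [2,9], [4,8], [5,6], [7,9]

Hence C_0 ≅ Z^9, C_1 ≅ Z^12.

∂_1: C_1 → C_0 sends each edge [p,q] (with p < q) to q − p. For instance
  ∂[7,9] = [9] − [7].
The resulting 9×12 matrix has rank 8, and its Smith normal form has invariant factors (1,1,1,1,1,1,1,1).

From H_k ≅ ker(∂_k) / im(∂_{k+1}) we obtain:

  H_0: rank C_0 − rank ∂_1 = 9 − 8 = 1, and the invariant factors of ∂_1 are all 1, so H_0 ≅ Z.
  H_1: rank ker ∂_1 − rank ∂_2 = (12 − 8) − 0 = 4, and there is no ∂_2, so H_1 ≅ Z^4.

(K is a triangulation of a wedge of 4 circles.)

H_0 = Z,  H_1 = Z^4.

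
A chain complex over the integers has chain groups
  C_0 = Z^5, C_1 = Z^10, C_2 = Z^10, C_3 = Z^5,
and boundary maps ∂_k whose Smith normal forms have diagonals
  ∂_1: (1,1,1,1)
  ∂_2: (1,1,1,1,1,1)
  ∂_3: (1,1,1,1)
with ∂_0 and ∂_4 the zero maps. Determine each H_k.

H_0 = Z,  H_1 = 0,  H_2 = 0,  H_3 = Z.

H_0: b_0 = 5 − 0 − 4 = 1; torsion from ∂_1 factors > 1: none. So H_0 = Z.
H_1: b_1 = 10 − 4 − 6 = 0; torsion from ∂_2 factors > 1: none. So H_1 = 0.
H_2: b_2 = 10 − 6 − 4 = 0; torsion from ∂_3 factors > 1: none. So H_2 = 0.
H_3: b_3 = 5 − 4 − 0 = 1; torsion from ∂_4 factors > 1: none. So H_3 = Z.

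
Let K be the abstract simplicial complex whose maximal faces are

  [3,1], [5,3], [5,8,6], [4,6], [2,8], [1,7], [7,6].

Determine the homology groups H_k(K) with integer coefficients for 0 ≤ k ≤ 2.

H_0 = Z,  H_1 = Z,  H_2 = 0.

Order the vertices as 1 < 2 < 3 < 4 < 5 < 6 < 7 < 8. Listing each simplex with vertices in this order, K has dimension 2 with simplices:

  0-simplices (8): [1], [2], [3], [4], [5], [6], [7], [8]
  1-simplices (9): [1,3], [1,7], [2,8], [3,5], [4,6], [5,6], [5,8], [6,7], [6,8]
  2-simplices (1): [5,6,8]

Hence C_0 ≅ Z^8, C_1 ≅ Z^9, C_2 ≅ Z^1.

Boundary ∂_1: C_1 → C_0 sends each edge [p,q] (with p < q) to q − p. For instance
  ∂[6,8] = [8] − [6].
This gives a 8×9 integer matrix of rank 7; reducing to Smith normal form yields diagonal entries (1,1,1,1,1,1,1).

∂_2: C_2 → C_1 acts by ∂[p,q,r] = [q,r] − [p,r] + [p,q]. For instance
  ∂[5,6,8] = [6,8] − [5,8] + [5,6].
As a 9×1 matrix over Z this has rank 1, with invariant factors (1).

Now H_k = ker ∂_k / im ∂_{k+1}, so:

  H_0: rank C_0 − rank ∂_1 = 8 − 7 = 1, and the invariant factors of ∂_1 are all 1, so H_0 = Z.
  H_1: rank ker ∂_1 − rank ∂_2 = (9 − 7) − 1 = 1, and the invariant factors of ∂_2 are all 1, so H_1 = Z.
  H_2: rank ker ∂_2 − rank ∂_3 = (1 − 1) − 0 = 0, and there is no ∂_3, so H_2 = 0.

As a check, the Euler characteristic is 8 − 9 + 1 = 0, which agrees with 1 − 1 + 0 = 0.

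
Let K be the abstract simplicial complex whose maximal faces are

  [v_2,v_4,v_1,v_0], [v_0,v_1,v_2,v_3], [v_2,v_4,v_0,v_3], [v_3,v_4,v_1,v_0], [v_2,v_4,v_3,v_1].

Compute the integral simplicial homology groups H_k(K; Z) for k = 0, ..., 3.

H_0 ≅ Z,  H_1 = 0,  H_2 = 0,  H_3 ≅ Z.

Take the total order v_0 < v_1 < v_2 < v_3 < v_4 on the vertex set. Then K (dimension 3) consists of the simplices:

  0-simplices (5): [v_0], [v_1], [v_2], [v_3], [v_4]
  1-simplices (10): [v_0,v_1], [v_0,v_2], [v_0,v_3], [v_0,v_4], [v_1,v_2], [v_1,v_3], [v_1,v_4], [v_2,v_3], [v_2,v_4], [v_3,v_4]
  2-simplices (10): [v_0,v_1,v_2], [v_0,v_1,v_3], [v_0,v_1,v_4], [v_0,v_2,v_3], [v_0,v_2,v_4], [v_0,v_3,v_4], [v_1,v_2,v_3], [v_1,v_2,v_4], [v_1,v_3,v_4], [v_2,v_3,v_4]
  3-simplices (5): [v_0,v_1,v_2,v_3], [v_0,v_1,v_2,v_4], [v_0,v_1,v_3,v_4], [v_0,v_2,v_3,v_4], [v_1,v_2,v_3,v_4]

Hence C_0 ≅ Z^5, C_1 ≅ Z^10, C_2 ≅ Z^10, C_3 ≅ Z^5.

Boundary ∂_1: C_1 → C_0 is given by ∂[p,q] = [q] − [p].
As a 5×10 matrix over Z this has rank 4, with invariant factors (1,1,1,1).

The boundary map ∂_2: C_2 → C_1 sends each 2-simplex [p,q,r] to [q,r] − [p,r] + [p,q]. For instance
  ∂[v_0,v_1,v_4] = [v_1,v_4] − [v_0,v_4] + [v_0,v_1],
  ∂[v_2,v_3,v_4] = [v_3,v_4] − [v_2,v_4] + [v_2,v_3].
This gives a 10×10 integer matrix of rank 6; reducing to Smith normal form yields diagonal entries (1,1,1,1,1,1).

∂_3: C_3 → C_2 sends each 3-simplex σ to the alternating sum Σ_i (−1)^i (σ with its i-th vertex removed). For instance
  ∂[v_0,v_1,v_3,v_4] = [v_1,v_3,v_4] − [v_0,v_3,v_4] + [v_0,v_1,v_4] − [v_0,v_1,v_3],
  ∂[v_0,v_1,v_2,v_4] = [v_1,v_2,v_4] − [v_0,v_2,v_4] + [v_0,v_1,v_4] − [v_0,v_1,v_2].
The resulting 10×5 matrix has rank 4, and its Smith normal form has invariant factors (1,1,1,1).

Reading off H_k = ker ∂_k / im ∂_{k+1}:

  H_0: rank C_0 − rank ∂_1 = 5 − 4 = 1, and the invariant factors of ∂_1 are all 1, so H_0 ≅ Z.
  H_1: rank ker ∂_1 − rank ∂_2 = (10 − 4) − 6 = 0, and the invariant factors of ∂_2 are all 1, so H_1 ≅ 0.
  H_2: rank ker ∂_2 − rank ∂_3 = (10 − 6) − 4 = 0, and the invariant factors of ∂_3 are all 1, so H_2 ≅ 0.
  H_3: rank ker ∂_3 − rank ∂_4 = (5 − 4) − 0 = 1, and there is no ∂_4, so H_3 ≅ Z.

(K is a triangulation of the 3-sphere S^3.)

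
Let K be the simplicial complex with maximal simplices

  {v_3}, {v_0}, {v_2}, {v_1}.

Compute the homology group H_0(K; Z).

We work with the vertex ordering v_0 < v_1 < v_2 < v_3. The simplices of K, each written with vertices in increasing order, are:

  0-simplices (4): [v_0], [v_1], [v_2], [v_3]

giving chain groups C_0 ≅ Z^4.

Now H_k = ker ∂_k / im ∂_{k+1}, so:

  H_0: rank C_0 − rank ∂_1 = 4 − 0 = 4, and there is no ∂_1, so H_0 = Z^4.

(K is a triangulation of a set of 4 points.)

H_0 ≅ Z^4.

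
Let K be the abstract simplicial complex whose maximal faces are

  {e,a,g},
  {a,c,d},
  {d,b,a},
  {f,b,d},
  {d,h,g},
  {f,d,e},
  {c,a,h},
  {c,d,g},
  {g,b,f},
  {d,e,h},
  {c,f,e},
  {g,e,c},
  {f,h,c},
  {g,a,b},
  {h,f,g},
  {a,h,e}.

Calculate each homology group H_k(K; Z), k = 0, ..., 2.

H_0 = Z,  H_1 = Z^2,  H_2 = Z.

K has 8 vertices, 24 edges, 16 triangles.
rank ∂_0 = 0, rank ∂_1 = 7 ⇒ b_0 = 8 − 0 − 7 = 1; all invariant factors of ∂_1 are 1 so no torsion. So H_0 = Z.
rank ∂_1 = 7, rank ∂_2 = 15 ⇒ b_1 = 24 − 7 − 15 = 2; all invariant factors of ∂_2 are 1 so no torsion. So H_1 = Z^2.
rank ∂_2 = 15, rank ∂_3 = 0 ⇒ b_2 = 16 − 15 − 0 = 1. So H_2 = Z.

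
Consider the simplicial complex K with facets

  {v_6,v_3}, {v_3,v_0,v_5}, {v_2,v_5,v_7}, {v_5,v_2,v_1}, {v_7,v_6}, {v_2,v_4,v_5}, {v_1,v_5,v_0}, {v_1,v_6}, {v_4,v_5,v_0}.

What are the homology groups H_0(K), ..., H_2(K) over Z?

Order the vertices as v_0 < v_1 < v_2 < v_3 < v_4 < v_5 < v_6 < v_7. Listing each simplex with vertices in this order, K has dimension 2 with simplices:

  0-simplices (8): [v_0], [v_1], [v_2], [v_3], [v_4], [v_5], [v_6], [v_7]
  1-simplices (15): (15 of them)
  2-simplices (6): [v_0,v_1,v_5], [v_0,v_3,v_5], [v_0,v_4,v_5], [v_1,v_2,v_5], [v_2,v_4,v_5], [v_2,v_5,v_7]

Hence C_0 ≅ Z^8, C_1 ≅ Z^15, C_2 ≅ Z^6.

The boundary map ∂_1: C_1 → C_0 sends each edge [p,q] (with p < q) to q − p. For instance
  ∂[v_2,v_4] = [v_4] − [v_2].
This gives a 8×15 integer matrix of rank 7; reducing to Smith normal form yields diagonal entries (1,1,1,1,1,1,1).

The boundary map ∂_2: C_2 → C_1 maps a triangle to the signed sum of its edges. For instance
  ∂[v_0,v_3,v_5] = [v_3,v_5] − [v_0,v_5] + [v_0,v_3],
  ∂[v_1,v_2,v_5] = [v_2,v_5] − [v_1,v_5] + [v_1,v_2].
The 15×6 boundary matrix has rank 6 and Smith normal form diag(1,1,1,1,1,1).

Computing H_k = (kernel of ∂_k) / (image of ∂_{k+1}):

  H_0: rank C_0 − rank ∂_1 = 8 − 7 = 1, and the invariant factors of ∂_1 are all 1, so H_0 = Z.
  H_1: rank ker ∂_1 − rank ∂_2 = (15 − 7) − 6 = 2, and the invariant factors of ∂_2 are all 1, so H_1 = Z^2.
  H_2: rank ker ∂_2 − rank ∂_3 = (6 − 6) − 0 = 0, and there is no ∂_3, so H_2 = 0.

As a check, the Euler characteristic is 8 − 15 + 6 = -1, which agrees with 1 − 2 + 0 = -1.

H_0 ≅ Z,  H_1 ≅ Z^2,  H_2 = 0.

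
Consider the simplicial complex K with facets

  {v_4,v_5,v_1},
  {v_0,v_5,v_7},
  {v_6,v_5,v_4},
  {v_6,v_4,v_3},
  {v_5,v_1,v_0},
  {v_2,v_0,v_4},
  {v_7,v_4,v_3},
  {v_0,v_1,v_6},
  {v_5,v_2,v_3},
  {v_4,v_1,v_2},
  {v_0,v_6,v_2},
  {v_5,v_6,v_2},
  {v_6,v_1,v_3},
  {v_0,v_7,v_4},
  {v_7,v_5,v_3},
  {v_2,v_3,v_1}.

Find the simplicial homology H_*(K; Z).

H_0 ≅ Z,  H_1 ≅ Z^2,  H_2 ≅ Z.

Order the vertices as v_0 < v_1 < v_2 < v_3 < v_4 < v_5 < v_6 < v_7. Listing each simplex with vertices in this order, K has dimension 2 with simplices:

  0-simplices (8): [v_0], [v_1], [v_2], [v_3], [v_4], [v_5], [v_6], [v_7]
  1-simplices (24): (24 of them)
  2-simplices (16): (16 of them)

Hence C_0 ≅ Z^8, C_1 ≅ Z^24, C_2 ≅ Z^16.

Boundary ∂_1: C_1 → C_0 is given by ∂[p,q] = [q] − [p]. For instance
  ∂[v_3,v_7] = [v_7] − [v_3].
The resulting 8×24 matrix has rank 7, and its Smith normal form has invariant factors (1,1,1,1,1,1,1).

The boundary map ∂_2: C_2 → C_1 sends each 2-simplex [p,q,r] to [q,r] − [p,r] + [p,q]. For instance
  ∂[v_3,v_4,v_7] = [v_4,v_7] − [v_3,v_7] + [v_3,v_4],
  ∂[v_4,v_5,v_6] = [v_5,v_6] − [v_4,v_6] + [v_4,v_5].
This gives a 24×16 integer matrix of rank 15; reducing to Smith normal form yields diagonal entries (1,1,1,1,1,1,1,1,1,1,1,1,1,1,1).

From H_k ≅ ker(∂_k) / im(∂_{k+1}) we obtain:

  H_0: rank C_0 − rank ∂_1 = 8 − 7 = 1, and the invariant factors of ∂_1 are all 1, so H_0 ≅ Z.
  H_1: rank ker ∂_1 − rank ∂_2 = (24 − 7) − 15 = 2, and the invariant factors of ∂_2 are all 1, so H_1 ≅ Z^2.
  H_2: rank ker ∂_2 − rank ∂_3 = (16 − 15) − 0 = 1, and there is no ∂_3, so H_2 ≅ Z.

As a check, the Euler characteristic is 8 − 24 + 16 = 0, which agrees with 1 − 2 + 1 = 0.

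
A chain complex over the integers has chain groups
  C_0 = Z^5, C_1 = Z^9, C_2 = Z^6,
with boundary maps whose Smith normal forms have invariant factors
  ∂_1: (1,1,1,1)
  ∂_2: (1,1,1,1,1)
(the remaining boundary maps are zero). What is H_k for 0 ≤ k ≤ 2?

H_0 ≅ Z,  H_1 = 0,  H_2 ≅ Z.

H_0: b_0 = 5 − 0 − 4 = 1; torsion from ∂_1 factors > 1: none. So H_0 ≅ Z.
H_1: b_1 = 9 − 4 − 5 = 0; torsion from ∂_2 factors > 1: none. So H_1 ≅ 0.
H_2: b_2 = 6 − 5 − 0 = 1; torsion from ∂_3 factors > 1: none. So H_2 ≅ Z.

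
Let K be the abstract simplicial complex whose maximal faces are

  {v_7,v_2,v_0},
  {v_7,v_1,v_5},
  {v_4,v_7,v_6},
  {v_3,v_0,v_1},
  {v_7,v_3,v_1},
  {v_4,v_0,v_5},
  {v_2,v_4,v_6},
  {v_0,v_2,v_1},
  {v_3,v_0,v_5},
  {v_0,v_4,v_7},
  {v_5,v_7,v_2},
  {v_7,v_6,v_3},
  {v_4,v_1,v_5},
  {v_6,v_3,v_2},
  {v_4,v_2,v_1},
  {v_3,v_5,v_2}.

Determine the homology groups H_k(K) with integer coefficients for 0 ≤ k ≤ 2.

H_0 = Z,  H_1 = Z^2,  H_2 = Z.

Order the vertices as v_0 < v_1 < v_2 < v_3 < v_4 < v_5 < v_6 < v_7. Listing each simplex with vertices in this order, K has dimension 2 with simplices:

  0-simplices (8): [v_0], [v_1], [v_2], [v_3], [v_4], [v_5], [v_6], [v_7]
  1-simplices (24): (24 of them)
  2-simplices (16): (16 of them)

Hence C_0 ≅ Z^8, C_1 ≅ Z^24, C_2 ≅ Z^16.

The boundary map ∂_1: C_1 → C_0 is given by ∂[p,q] = [q] − [p].
This gives a 8×24 integer matrix of rank 7; reducing to Smith normal form yields diagonal entries (1,1,1,1,1,1,1).

Boundary ∂_2: C_2 → C_1 acts by ∂[p,q,r] = [q,r] − [p,r] + [p,q]. For instance
  ∂[v_1,v_5,v_7] = [v_5,v_7] − [v_1,v_7] + [v_1,v_5],
  ∂[v_1,v_2,v_4] = [v_2,v_4] − [v_1,v_4] + [v_1,v_2].
The 24×16 boundary matrix has rank 15 and Smith normal form diag(1,1,1,1,1,1,1,1,1,1,1,1,1,1,1).

Computing H_k = (kernel of ∂_k) / (image of ∂_{k+1}):

  H_0: rank C_0 − rank ∂_1 = 8 − 7 = 1, and the invariant factors of ∂_1 are all 1, so H_0 = Z.
  H_1: rank ker ∂_1 − rank ∂_2 = (24 − 7) − 15 = 2, and the invariant factors of ∂_2 are all 1, so H_1 = Z^2.
  H_2: rank ker ∂_2 − rank ∂_3 = (16 − 15) − 0 = 1, and there is no ∂_3, so H_2 = Z.

(K is a triangulation of the torus T^2.)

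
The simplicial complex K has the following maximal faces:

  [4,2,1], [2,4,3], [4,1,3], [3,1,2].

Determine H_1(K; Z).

H_1 = 0.

Fix the vertex order 1 < 2 < 3 < 4 and write every simplex with vertices in increasing order. Then dim K = 2 and the simplices of K are:

  0-simplices (4): [1], [2], [3], [4]
  1-simplices (6): [1,2], [1,3], [1,4], [2,3], [2,4], [3,4]
  2-simplices (4): [1,2,3], [1,2,4], [1,3,4], [2,3,4]

so the chain groups are C_0 ≅ Z^4, C_1 ≅ Z^6, C_2 ≅ Z^4.

∂_1: C_1 → C_0 maps an edge to its endpoints' difference, ∂[p,q] = q − p. For instance
  ∂[2,4] = [4] − [2].
The 4×6 boundary matrix has rank 3 and Smith normal form diag(1,1,1).

∂_2: C_2 → C_1 acts by ∂[p,q,r] = [q,r] − [p,r] + [p,q]. For instance
  ∂[1,2,3] = [2,3] − [1,3] + [1,2],
  ∂[2,3,4] = [3,4] − [2,4] + [2,3].
This gives a 6×4 integer matrix of rank 3; reducing to Smith normal form yields diagonal entries (1,1,1).

From H_k ≅ ker(∂_k) / im(∂_{k+1}) we obtain:

  H_1: rank ker ∂_1 − rank ∂_2 = (6 − 3) − 3 = 0, and the invariant factors of ∂_2 are all 1, so H_1 = 0.

(K is a triangulation of the 2-sphere S^2.)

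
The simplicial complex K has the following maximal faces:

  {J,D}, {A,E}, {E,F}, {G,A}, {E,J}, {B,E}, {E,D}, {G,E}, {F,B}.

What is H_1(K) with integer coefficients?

Fix the vertex order A < B < D < E < F < G < J and write every simplex with vertices in increasing order. Then dim K = 1 and the simplices of K are:

  0-simplices (7): A, B, D, E, F, G, J
  1-simplices (9): AE, AG, BE, BF, DE, DJ, EF, EG, EJ

giving chain groups C_0 ≅ Z^7, C_1 ≅ Z^9.

The boundary map ∂_1: C_1 → C_0 sends each edge [p,q] (with p < q) to q − p.
The resulting 7×9 matrix has rank 6, and its Smith normal form has invariant factors (1,1,1,1,1,1).

From H_k ≅ ker(∂_k) / im(∂_{k+1}) we obtain:

  H_1: rank ker ∂_1 − rank ∂_2 = (9 − 6) − 0 = 3, and there is no ∂_2, so H_1 ≅ Z^3.

H_1 ≅ Z^3.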